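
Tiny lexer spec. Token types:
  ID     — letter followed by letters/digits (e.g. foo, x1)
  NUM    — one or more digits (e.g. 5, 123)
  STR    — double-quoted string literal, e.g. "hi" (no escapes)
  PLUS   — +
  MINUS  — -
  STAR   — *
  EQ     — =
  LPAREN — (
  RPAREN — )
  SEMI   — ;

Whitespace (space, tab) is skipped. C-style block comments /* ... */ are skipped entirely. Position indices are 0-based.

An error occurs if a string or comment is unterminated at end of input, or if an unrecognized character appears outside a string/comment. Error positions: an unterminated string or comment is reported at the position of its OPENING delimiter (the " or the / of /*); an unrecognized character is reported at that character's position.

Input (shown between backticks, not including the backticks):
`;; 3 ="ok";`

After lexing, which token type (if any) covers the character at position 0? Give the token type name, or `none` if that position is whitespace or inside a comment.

Answer: SEMI

Derivation:
pos=0: emit SEMI ';'
pos=1: emit SEMI ';'
pos=3: emit NUM '3' (now at pos=4)
pos=5: emit EQ '='
pos=6: enter STRING mode
pos=6: emit STR "ok" (now at pos=10)
pos=10: emit SEMI ';'
DONE. 6 tokens: [SEMI, SEMI, NUM, EQ, STR, SEMI]
Position 0: char is ';' -> SEMI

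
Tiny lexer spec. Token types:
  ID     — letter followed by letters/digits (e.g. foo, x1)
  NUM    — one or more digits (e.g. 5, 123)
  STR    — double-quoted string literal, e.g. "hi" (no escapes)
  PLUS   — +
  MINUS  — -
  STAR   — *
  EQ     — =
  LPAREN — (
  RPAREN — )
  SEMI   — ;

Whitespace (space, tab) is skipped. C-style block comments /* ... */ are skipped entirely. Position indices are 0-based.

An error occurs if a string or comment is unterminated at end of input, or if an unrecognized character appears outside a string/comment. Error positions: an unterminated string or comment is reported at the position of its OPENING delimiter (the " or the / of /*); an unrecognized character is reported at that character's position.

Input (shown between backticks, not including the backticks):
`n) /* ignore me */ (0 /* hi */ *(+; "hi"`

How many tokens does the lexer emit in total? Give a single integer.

Answer: 9

Derivation:
pos=0: emit ID 'n' (now at pos=1)
pos=1: emit RPAREN ')'
pos=3: enter COMMENT mode (saw '/*')
exit COMMENT mode (now at pos=18)
pos=19: emit LPAREN '('
pos=20: emit NUM '0' (now at pos=21)
pos=22: enter COMMENT mode (saw '/*')
exit COMMENT mode (now at pos=30)
pos=31: emit STAR '*'
pos=32: emit LPAREN '('
pos=33: emit PLUS '+'
pos=34: emit SEMI ';'
pos=36: enter STRING mode
pos=36: emit STR "hi" (now at pos=40)
DONE. 9 tokens: [ID, RPAREN, LPAREN, NUM, STAR, LPAREN, PLUS, SEMI, STR]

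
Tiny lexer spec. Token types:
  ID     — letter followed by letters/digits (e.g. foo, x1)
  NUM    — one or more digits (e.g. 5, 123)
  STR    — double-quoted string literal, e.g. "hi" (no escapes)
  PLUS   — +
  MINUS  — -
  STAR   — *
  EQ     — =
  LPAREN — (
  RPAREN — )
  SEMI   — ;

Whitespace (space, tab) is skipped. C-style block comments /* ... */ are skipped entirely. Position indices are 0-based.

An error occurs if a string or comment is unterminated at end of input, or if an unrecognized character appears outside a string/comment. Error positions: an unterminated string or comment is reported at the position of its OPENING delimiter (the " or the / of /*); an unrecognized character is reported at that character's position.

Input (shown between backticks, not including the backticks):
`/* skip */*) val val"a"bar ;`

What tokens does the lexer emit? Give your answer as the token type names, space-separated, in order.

pos=0: enter COMMENT mode (saw '/*')
exit COMMENT mode (now at pos=10)
pos=10: emit STAR '*'
pos=11: emit RPAREN ')'
pos=13: emit ID 'val' (now at pos=16)
pos=17: emit ID 'val' (now at pos=20)
pos=20: enter STRING mode
pos=20: emit STR "a" (now at pos=23)
pos=23: emit ID 'bar' (now at pos=26)
pos=27: emit SEMI ';'
DONE. 7 tokens: [STAR, RPAREN, ID, ID, STR, ID, SEMI]

Answer: STAR RPAREN ID ID STR ID SEMI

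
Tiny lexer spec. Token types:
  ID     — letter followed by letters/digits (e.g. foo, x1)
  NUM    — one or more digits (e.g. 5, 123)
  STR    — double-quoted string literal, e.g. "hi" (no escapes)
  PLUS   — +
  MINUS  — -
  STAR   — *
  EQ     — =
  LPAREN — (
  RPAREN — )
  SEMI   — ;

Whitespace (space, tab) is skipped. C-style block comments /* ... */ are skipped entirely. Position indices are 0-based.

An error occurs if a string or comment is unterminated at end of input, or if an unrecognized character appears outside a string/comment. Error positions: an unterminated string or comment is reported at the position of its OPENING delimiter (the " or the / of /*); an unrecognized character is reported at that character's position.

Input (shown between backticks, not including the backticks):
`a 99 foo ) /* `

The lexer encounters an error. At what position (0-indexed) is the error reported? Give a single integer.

Answer: 11

Derivation:
pos=0: emit ID 'a' (now at pos=1)
pos=2: emit NUM '99' (now at pos=4)
pos=5: emit ID 'foo' (now at pos=8)
pos=9: emit RPAREN ')'
pos=11: enter COMMENT mode (saw '/*')
pos=11: ERROR — unterminated comment (reached EOF)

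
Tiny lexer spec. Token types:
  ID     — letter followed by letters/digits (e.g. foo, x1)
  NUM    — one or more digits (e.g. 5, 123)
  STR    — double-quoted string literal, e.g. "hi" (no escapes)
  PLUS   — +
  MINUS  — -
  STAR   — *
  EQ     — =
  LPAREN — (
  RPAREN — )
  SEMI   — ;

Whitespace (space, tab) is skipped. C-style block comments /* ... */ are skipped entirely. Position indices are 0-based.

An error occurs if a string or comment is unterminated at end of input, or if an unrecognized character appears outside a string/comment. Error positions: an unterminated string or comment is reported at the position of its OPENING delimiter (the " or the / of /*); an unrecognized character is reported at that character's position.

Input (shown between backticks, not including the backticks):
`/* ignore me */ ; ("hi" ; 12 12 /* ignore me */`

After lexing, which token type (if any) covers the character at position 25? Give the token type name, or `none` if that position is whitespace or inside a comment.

Answer: none

Derivation:
pos=0: enter COMMENT mode (saw '/*')
exit COMMENT mode (now at pos=15)
pos=16: emit SEMI ';'
pos=18: emit LPAREN '('
pos=19: enter STRING mode
pos=19: emit STR "hi" (now at pos=23)
pos=24: emit SEMI ';'
pos=26: emit NUM '12' (now at pos=28)
pos=29: emit NUM '12' (now at pos=31)
pos=32: enter COMMENT mode (saw '/*')
exit COMMENT mode (now at pos=47)
DONE. 6 tokens: [SEMI, LPAREN, STR, SEMI, NUM, NUM]
Position 25: char is ' ' -> none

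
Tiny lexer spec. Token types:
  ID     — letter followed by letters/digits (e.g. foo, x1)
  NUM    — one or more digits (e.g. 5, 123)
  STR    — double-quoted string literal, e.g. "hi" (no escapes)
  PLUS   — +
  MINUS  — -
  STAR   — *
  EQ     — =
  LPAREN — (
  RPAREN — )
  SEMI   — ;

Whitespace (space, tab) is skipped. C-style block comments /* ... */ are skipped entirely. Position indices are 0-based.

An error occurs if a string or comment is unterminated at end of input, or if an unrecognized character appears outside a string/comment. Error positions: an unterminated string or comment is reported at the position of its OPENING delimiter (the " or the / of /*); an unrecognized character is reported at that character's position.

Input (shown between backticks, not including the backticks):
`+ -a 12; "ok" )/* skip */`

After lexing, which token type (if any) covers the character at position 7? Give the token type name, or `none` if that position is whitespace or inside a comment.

Answer: SEMI

Derivation:
pos=0: emit PLUS '+'
pos=2: emit MINUS '-'
pos=3: emit ID 'a' (now at pos=4)
pos=5: emit NUM '12' (now at pos=7)
pos=7: emit SEMI ';'
pos=9: enter STRING mode
pos=9: emit STR "ok" (now at pos=13)
pos=14: emit RPAREN ')'
pos=15: enter COMMENT mode (saw '/*')
exit COMMENT mode (now at pos=25)
DONE. 7 tokens: [PLUS, MINUS, ID, NUM, SEMI, STR, RPAREN]
Position 7: char is ';' -> SEMI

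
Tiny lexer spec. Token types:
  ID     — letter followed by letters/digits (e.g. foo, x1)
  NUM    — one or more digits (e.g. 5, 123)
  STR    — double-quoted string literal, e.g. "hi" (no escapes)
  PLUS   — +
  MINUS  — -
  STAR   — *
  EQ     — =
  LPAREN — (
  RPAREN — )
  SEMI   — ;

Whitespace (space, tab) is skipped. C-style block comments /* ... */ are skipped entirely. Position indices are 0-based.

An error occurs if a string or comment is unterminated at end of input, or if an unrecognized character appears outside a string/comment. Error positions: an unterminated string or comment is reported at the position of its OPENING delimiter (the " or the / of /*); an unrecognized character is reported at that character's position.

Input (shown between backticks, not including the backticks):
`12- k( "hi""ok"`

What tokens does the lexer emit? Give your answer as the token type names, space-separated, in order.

Answer: NUM MINUS ID LPAREN STR STR

Derivation:
pos=0: emit NUM '12' (now at pos=2)
pos=2: emit MINUS '-'
pos=4: emit ID 'k' (now at pos=5)
pos=5: emit LPAREN '('
pos=7: enter STRING mode
pos=7: emit STR "hi" (now at pos=11)
pos=11: enter STRING mode
pos=11: emit STR "ok" (now at pos=15)
DONE. 6 tokens: [NUM, MINUS, ID, LPAREN, STR, STR]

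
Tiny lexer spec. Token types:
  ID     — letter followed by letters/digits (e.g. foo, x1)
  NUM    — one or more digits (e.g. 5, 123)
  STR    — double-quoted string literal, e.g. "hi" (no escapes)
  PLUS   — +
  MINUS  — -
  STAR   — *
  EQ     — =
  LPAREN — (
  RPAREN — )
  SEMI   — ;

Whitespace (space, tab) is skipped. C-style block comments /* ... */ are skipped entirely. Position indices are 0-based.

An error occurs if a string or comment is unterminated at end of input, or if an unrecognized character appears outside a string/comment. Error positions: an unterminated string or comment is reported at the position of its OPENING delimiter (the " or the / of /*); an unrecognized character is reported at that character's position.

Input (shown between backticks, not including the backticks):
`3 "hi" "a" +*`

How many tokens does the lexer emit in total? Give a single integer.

pos=0: emit NUM '3' (now at pos=1)
pos=2: enter STRING mode
pos=2: emit STR "hi" (now at pos=6)
pos=7: enter STRING mode
pos=7: emit STR "a" (now at pos=10)
pos=11: emit PLUS '+'
pos=12: emit STAR '*'
DONE. 5 tokens: [NUM, STR, STR, PLUS, STAR]

Answer: 5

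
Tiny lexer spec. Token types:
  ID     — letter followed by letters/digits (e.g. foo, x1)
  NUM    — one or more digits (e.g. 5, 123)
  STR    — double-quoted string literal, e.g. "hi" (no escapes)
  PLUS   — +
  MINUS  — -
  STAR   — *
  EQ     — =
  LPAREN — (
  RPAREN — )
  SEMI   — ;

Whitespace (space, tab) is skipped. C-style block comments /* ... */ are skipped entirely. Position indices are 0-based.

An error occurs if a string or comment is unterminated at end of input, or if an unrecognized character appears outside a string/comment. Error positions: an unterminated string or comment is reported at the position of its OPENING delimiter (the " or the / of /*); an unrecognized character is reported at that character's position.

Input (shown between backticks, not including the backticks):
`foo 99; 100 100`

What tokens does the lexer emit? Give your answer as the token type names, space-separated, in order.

Answer: ID NUM SEMI NUM NUM

Derivation:
pos=0: emit ID 'foo' (now at pos=3)
pos=4: emit NUM '99' (now at pos=6)
pos=6: emit SEMI ';'
pos=8: emit NUM '100' (now at pos=11)
pos=12: emit NUM '100' (now at pos=15)
DONE. 5 tokens: [ID, NUM, SEMI, NUM, NUM]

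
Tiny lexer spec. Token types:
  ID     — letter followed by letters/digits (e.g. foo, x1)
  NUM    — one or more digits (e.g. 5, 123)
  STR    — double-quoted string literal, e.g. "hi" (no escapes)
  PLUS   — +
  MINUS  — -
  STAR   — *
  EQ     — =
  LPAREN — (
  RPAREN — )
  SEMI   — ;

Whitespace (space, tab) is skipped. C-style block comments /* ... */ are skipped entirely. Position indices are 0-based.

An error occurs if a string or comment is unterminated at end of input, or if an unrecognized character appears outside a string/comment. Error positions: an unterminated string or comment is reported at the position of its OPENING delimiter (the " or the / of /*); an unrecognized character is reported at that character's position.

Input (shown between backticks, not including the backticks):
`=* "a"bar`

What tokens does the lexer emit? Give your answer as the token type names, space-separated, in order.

pos=0: emit EQ '='
pos=1: emit STAR '*'
pos=3: enter STRING mode
pos=3: emit STR "a" (now at pos=6)
pos=6: emit ID 'bar' (now at pos=9)
DONE. 4 tokens: [EQ, STAR, STR, ID]

Answer: EQ STAR STR ID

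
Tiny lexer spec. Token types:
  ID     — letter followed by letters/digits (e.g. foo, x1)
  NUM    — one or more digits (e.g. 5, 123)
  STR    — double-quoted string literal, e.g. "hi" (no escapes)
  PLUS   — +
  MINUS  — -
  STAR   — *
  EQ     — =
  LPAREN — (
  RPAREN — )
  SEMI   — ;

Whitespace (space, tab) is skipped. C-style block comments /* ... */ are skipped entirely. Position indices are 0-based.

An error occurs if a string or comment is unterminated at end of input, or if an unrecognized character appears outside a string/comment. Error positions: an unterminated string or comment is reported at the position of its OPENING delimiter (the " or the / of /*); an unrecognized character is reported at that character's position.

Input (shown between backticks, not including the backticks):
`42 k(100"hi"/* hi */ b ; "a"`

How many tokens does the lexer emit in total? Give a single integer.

Answer: 8

Derivation:
pos=0: emit NUM '42' (now at pos=2)
pos=3: emit ID 'k' (now at pos=4)
pos=4: emit LPAREN '('
pos=5: emit NUM '100' (now at pos=8)
pos=8: enter STRING mode
pos=8: emit STR "hi" (now at pos=12)
pos=12: enter COMMENT mode (saw '/*')
exit COMMENT mode (now at pos=20)
pos=21: emit ID 'b' (now at pos=22)
pos=23: emit SEMI ';'
pos=25: enter STRING mode
pos=25: emit STR "a" (now at pos=28)
DONE. 8 tokens: [NUM, ID, LPAREN, NUM, STR, ID, SEMI, STR]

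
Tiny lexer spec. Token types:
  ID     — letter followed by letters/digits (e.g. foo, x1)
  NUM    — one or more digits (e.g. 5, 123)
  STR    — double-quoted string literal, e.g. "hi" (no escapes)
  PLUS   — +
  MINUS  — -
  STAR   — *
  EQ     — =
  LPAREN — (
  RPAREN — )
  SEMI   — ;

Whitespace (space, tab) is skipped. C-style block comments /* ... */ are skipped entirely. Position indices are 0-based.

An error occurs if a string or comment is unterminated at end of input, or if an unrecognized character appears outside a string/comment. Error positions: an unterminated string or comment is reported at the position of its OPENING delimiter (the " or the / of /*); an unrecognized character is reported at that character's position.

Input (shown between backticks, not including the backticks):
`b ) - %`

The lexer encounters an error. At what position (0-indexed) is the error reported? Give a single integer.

pos=0: emit ID 'b' (now at pos=1)
pos=2: emit RPAREN ')'
pos=4: emit MINUS '-'
pos=6: ERROR — unrecognized char '%'

Answer: 6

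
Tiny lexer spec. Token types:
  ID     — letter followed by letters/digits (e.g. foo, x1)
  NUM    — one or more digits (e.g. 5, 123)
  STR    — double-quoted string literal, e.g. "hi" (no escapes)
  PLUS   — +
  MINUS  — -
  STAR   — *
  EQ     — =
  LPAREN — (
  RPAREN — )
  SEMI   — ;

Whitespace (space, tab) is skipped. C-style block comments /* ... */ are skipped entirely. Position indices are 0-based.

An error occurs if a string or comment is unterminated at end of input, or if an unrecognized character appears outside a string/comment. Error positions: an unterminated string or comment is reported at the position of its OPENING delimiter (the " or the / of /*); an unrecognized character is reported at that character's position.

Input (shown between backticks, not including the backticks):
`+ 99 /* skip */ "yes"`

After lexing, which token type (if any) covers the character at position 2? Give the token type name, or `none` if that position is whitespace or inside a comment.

Answer: NUM

Derivation:
pos=0: emit PLUS '+'
pos=2: emit NUM '99' (now at pos=4)
pos=5: enter COMMENT mode (saw '/*')
exit COMMENT mode (now at pos=15)
pos=16: enter STRING mode
pos=16: emit STR "yes" (now at pos=21)
DONE. 3 tokens: [PLUS, NUM, STR]
Position 2: char is '9' -> NUM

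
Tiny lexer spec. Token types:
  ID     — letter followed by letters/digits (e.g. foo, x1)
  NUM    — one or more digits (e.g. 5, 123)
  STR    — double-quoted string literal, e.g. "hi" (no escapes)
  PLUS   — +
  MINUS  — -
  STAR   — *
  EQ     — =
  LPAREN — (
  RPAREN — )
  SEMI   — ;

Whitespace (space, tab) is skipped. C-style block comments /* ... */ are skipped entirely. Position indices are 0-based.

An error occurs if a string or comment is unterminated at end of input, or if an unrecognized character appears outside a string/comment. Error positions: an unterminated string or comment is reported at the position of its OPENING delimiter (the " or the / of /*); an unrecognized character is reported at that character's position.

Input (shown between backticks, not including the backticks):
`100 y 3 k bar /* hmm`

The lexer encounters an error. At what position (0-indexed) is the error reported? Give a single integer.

pos=0: emit NUM '100' (now at pos=3)
pos=4: emit ID 'y' (now at pos=5)
pos=6: emit NUM '3' (now at pos=7)
pos=8: emit ID 'k' (now at pos=9)
pos=10: emit ID 'bar' (now at pos=13)
pos=14: enter COMMENT mode (saw '/*')
pos=14: ERROR — unterminated comment (reached EOF)

Answer: 14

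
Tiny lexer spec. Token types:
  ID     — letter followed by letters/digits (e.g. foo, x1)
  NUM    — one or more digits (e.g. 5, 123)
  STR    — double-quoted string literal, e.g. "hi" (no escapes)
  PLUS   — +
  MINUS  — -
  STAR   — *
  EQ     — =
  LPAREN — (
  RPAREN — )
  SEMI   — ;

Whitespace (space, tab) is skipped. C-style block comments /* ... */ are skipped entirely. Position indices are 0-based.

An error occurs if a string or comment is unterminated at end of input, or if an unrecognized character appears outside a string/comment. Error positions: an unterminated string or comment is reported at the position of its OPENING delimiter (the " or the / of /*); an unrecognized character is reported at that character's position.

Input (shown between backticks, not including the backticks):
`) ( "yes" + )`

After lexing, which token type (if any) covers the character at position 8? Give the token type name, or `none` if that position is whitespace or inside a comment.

Answer: STR

Derivation:
pos=0: emit RPAREN ')'
pos=2: emit LPAREN '('
pos=4: enter STRING mode
pos=4: emit STR "yes" (now at pos=9)
pos=10: emit PLUS '+'
pos=12: emit RPAREN ')'
DONE. 5 tokens: [RPAREN, LPAREN, STR, PLUS, RPAREN]
Position 8: char is '"' -> STR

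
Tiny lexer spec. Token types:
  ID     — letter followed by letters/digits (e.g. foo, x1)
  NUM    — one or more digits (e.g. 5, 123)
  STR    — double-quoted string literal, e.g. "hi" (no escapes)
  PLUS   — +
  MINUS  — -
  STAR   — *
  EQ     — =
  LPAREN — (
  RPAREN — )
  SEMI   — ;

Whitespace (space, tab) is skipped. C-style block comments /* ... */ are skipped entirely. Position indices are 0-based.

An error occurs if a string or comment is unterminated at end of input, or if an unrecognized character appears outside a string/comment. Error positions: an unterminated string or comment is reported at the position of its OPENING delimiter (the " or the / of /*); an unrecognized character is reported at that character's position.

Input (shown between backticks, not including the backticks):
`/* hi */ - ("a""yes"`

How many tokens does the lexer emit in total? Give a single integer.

pos=0: enter COMMENT mode (saw '/*')
exit COMMENT mode (now at pos=8)
pos=9: emit MINUS '-'
pos=11: emit LPAREN '('
pos=12: enter STRING mode
pos=12: emit STR "a" (now at pos=15)
pos=15: enter STRING mode
pos=15: emit STR "yes" (now at pos=20)
DONE. 4 tokens: [MINUS, LPAREN, STR, STR]

Answer: 4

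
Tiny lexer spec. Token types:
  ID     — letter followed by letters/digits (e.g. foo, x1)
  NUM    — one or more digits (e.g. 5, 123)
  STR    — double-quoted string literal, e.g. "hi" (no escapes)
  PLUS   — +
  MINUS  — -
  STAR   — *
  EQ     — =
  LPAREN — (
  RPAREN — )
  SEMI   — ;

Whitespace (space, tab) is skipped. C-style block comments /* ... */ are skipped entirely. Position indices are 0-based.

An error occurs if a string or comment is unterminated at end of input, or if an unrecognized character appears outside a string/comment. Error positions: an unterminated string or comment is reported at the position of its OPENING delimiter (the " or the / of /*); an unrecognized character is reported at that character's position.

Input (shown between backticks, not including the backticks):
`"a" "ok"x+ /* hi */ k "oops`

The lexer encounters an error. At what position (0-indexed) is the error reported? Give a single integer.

Answer: 22

Derivation:
pos=0: enter STRING mode
pos=0: emit STR "a" (now at pos=3)
pos=4: enter STRING mode
pos=4: emit STR "ok" (now at pos=8)
pos=8: emit ID 'x' (now at pos=9)
pos=9: emit PLUS '+'
pos=11: enter COMMENT mode (saw '/*')
exit COMMENT mode (now at pos=19)
pos=20: emit ID 'k' (now at pos=21)
pos=22: enter STRING mode
pos=22: ERROR — unterminated string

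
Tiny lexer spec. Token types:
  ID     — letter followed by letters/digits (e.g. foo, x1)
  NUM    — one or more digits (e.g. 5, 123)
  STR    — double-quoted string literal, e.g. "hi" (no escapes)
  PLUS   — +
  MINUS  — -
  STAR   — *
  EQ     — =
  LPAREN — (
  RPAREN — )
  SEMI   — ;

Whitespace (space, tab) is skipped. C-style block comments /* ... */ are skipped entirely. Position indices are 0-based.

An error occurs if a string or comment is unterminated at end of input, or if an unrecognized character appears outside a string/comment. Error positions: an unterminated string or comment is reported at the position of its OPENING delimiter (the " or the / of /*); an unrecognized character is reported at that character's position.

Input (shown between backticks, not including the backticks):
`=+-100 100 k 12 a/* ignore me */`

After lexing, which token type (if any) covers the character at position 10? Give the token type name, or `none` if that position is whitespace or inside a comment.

Answer: none

Derivation:
pos=0: emit EQ '='
pos=1: emit PLUS '+'
pos=2: emit MINUS '-'
pos=3: emit NUM '100' (now at pos=6)
pos=7: emit NUM '100' (now at pos=10)
pos=11: emit ID 'k' (now at pos=12)
pos=13: emit NUM '12' (now at pos=15)
pos=16: emit ID 'a' (now at pos=17)
pos=17: enter COMMENT mode (saw '/*')
exit COMMENT mode (now at pos=32)
DONE. 8 tokens: [EQ, PLUS, MINUS, NUM, NUM, ID, NUM, ID]
Position 10: char is ' ' -> none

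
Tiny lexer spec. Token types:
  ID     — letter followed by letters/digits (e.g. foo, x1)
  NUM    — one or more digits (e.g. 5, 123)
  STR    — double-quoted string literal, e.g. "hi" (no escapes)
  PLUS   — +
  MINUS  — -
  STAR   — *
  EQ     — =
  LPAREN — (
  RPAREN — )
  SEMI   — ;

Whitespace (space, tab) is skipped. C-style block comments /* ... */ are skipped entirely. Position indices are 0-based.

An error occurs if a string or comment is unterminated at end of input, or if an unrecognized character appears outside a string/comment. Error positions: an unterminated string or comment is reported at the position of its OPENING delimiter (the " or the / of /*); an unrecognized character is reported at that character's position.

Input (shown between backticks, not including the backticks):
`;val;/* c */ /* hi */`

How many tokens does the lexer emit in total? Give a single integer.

Answer: 3

Derivation:
pos=0: emit SEMI ';'
pos=1: emit ID 'val' (now at pos=4)
pos=4: emit SEMI ';'
pos=5: enter COMMENT mode (saw '/*')
exit COMMENT mode (now at pos=12)
pos=13: enter COMMENT mode (saw '/*')
exit COMMENT mode (now at pos=21)
DONE. 3 tokens: [SEMI, ID, SEMI]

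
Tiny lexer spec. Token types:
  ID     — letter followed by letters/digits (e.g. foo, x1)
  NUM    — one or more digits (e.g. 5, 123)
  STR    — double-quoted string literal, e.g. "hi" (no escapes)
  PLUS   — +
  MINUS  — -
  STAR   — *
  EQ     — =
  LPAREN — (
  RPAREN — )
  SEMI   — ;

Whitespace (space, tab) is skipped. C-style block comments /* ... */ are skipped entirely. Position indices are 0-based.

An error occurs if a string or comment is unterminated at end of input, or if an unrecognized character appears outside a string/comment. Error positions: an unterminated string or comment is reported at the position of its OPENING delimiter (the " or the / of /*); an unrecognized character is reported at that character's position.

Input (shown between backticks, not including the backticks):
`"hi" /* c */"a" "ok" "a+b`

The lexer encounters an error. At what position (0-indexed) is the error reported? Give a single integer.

Answer: 21

Derivation:
pos=0: enter STRING mode
pos=0: emit STR "hi" (now at pos=4)
pos=5: enter COMMENT mode (saw '/*')
exit COMMENT mode (now at pos=12)
pos=12: enter STRING mode
pos=12: emit STR "a" (now at pos=15)
pos=16: enter STRING mode
pos=16: emit STR "ok" (now at pos=20)
pos=21: enter STRING mode
pos=21: ERROR — unterminated string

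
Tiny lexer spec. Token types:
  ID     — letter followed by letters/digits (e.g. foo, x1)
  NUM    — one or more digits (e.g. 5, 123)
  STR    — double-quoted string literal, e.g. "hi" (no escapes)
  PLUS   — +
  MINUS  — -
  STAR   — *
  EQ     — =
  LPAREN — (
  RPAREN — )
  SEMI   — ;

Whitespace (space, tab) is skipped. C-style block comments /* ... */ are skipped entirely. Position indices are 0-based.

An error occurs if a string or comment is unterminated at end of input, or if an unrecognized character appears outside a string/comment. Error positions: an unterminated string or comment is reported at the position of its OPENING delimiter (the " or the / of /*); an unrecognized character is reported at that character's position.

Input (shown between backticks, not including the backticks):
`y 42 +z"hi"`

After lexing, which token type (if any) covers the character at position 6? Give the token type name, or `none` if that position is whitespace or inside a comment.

pos=0: emit ID 'y' (now at pos=1)
pos=2: emit NUM '42' (now at pos=4)
pos=5: emit PLUS '+'
pos=6: emit ID 'z' (now at pos=7)
pos=7: enter STRING mode
pos=7: emit STR "hi" (now at pos=11)
DONE. 5 tokens: [ID, NUM, PLUS, ID, STR]
Position 6: char is 'z' -> ID

Answer: ID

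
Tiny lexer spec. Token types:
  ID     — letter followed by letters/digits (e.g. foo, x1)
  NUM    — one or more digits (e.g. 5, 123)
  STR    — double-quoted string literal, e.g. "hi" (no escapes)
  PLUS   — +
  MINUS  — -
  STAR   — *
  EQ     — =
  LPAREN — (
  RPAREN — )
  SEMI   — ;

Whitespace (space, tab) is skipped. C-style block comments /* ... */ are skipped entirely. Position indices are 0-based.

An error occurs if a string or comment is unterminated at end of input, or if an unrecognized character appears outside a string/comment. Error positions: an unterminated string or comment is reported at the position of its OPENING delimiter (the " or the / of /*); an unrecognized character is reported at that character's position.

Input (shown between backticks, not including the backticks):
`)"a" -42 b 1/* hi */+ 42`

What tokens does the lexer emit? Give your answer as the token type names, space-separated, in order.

Answer: RPAREN STR MINUS NUM ID NUM PLUS NUM

Derivation:
pos=0: emit RPAREN ')'
pos=1: enter STRING mode
pos=1: emit STR "a" (now at pos=4)
pos=5: emit MINUS '-'
pos=6: emit NUM '42' (now at pos=8)
pos=9: emit ID 'b' (now at pos=10)
pos=11: emit NUM '1' (now at pos=12)
pos=12: enter COMMENT mode (saw '/*')
exit COMMENT mode (now at pos=20)
pos=20: emit PLUS '+'
pos=22: emit NUM '42' (now at pos=24)
DONE. 8 tokens: [RPAREN, STR, MINUS, NUM, ID, NUM, PLUS, NUM]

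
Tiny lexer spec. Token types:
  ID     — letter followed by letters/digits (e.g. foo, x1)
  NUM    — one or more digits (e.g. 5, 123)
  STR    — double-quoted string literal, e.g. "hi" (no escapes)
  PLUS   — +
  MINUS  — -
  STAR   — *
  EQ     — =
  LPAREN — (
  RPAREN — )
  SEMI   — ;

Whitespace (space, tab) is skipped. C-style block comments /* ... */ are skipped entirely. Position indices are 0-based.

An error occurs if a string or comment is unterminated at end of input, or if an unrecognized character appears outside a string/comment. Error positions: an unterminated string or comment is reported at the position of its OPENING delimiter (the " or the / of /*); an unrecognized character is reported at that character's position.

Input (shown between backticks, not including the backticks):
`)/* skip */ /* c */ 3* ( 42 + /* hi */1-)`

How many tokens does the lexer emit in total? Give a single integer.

Answer: 9

Derivation:
pos=0: emit RPAREN ')'
pos=1: enter COMMENT mode (saw '/*')
exit COMMENT mode (now at pos=11)
pos=12: enter COMMENT mode (saw '/*')
exit COMMENT mode (now at pos=19)
pos=20: emit NUM '3' (now at pos=21)
pos=21: emit STAR '*'
pos=23: emit LPAREN '('
pos=25: emit NUM '42' (now at pos=27)
pos=28: emit PLUS '+'
pos=30: enter COMMENT mode (saw '/*')
exit COMMENT mode (now at pos=38)
pos=38: emit NUM '1' (now at pos=39)
pos=39: emit MINUS '-'
pos=40: emit RPAREN ')'
DONE. 9 tokens: [RPAREN, NUM, STAR, LPAREN, NUM, PLUS, NUM, MINUS, RPAREN]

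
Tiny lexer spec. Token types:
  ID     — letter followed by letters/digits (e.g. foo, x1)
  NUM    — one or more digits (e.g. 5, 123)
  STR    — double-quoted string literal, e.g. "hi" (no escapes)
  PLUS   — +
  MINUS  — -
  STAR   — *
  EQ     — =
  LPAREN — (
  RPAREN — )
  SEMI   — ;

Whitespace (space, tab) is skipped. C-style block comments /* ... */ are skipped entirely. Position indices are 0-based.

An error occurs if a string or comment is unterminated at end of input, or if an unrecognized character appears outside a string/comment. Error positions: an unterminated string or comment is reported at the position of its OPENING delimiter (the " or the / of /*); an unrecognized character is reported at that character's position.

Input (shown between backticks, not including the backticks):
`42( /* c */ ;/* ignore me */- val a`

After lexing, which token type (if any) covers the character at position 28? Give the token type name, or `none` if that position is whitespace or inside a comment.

Answer: MINUS

Derivation:
pos=0: emit NUM '42' (now at pos=2)
pos=2: emit LPAREN '('
pos=4: enter COMMENT mode (saw '/*')
exit COMMENT mode (now at pos=11)
pos=12: emit SEMI ';'
pos=13: enter COMMENT mode (saw '/*')
exit COMMENT mode (now at pos=28)
pos=28: emit MINUS '-'
pos=30: emit ID 'val' (now at pos=33)
pos=34: emit ID 'a' (now at pos=35)
DONE. 6 tokens: [NUM, LPAREN, SEMI, MINUS, ID, ID]
Position 28: char is '-' -> MINUS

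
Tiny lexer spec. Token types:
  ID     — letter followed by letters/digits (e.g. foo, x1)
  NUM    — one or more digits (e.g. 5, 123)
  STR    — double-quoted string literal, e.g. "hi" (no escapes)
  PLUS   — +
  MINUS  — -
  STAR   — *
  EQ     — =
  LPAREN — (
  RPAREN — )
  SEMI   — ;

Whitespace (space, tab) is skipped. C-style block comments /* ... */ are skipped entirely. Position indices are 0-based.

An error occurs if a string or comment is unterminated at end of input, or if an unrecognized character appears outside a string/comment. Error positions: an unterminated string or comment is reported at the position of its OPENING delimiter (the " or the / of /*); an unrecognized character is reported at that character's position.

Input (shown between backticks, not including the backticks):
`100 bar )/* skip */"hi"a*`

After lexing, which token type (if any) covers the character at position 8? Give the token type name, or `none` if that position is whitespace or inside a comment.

Answer: RPAREN

Derivation:
pos=0: emit NUM '100' (now at pos=3)
pos=4: emit ID 'bar' (now at pos=7)
pos=8: emit RPAREN ')'
pos=9: enter COMMENT mode (saw '/*')
exit COMMENT mode (now at pos=19)
pos=19: enter STRING mode
pos=19: emit STR "hi" (now at pos=23)
pos=23: emit ID 'a' (now at pos=24)
pos=24: emit STAR '*'
DONE. 6 tokens: [NUM, ID, RPAREN, STR, ID, STAR]
Position 8: char is ')' -> RPAREN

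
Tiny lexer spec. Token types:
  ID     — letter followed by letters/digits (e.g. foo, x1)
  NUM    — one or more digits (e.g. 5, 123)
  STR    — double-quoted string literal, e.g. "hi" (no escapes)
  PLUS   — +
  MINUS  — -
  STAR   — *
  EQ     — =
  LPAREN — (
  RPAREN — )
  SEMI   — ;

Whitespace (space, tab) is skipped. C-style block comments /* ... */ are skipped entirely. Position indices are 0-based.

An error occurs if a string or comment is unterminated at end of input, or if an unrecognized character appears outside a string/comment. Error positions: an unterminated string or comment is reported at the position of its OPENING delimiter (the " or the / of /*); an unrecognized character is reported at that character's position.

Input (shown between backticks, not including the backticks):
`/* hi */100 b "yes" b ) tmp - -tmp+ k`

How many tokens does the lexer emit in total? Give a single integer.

pos=0: enter COMMENT mode (saw '/*')
exit COMMENT mode (now at pos=8)
pos=8: emit NUM '100' (now at pos=11)
pos=12: emit ID 'b' (now at pos=13)
pos=14: enter STRING mode
pos=14: emit STR "yes" (now at pos=19)
pos=20: emit ID 'b' (now at pos=21)
pos=22: emit RPAREN ')'
pos=24: emit ID 'tmp' (now at pos=27)
pos=28: emit MINUS '-'
pos=30: emit MINUS '-'
pos=31: emit ID 'tmp' (now at pos=34)
pos=34: emit PLUS '+'
pos=36: emit ID 'k' (now at pos=37)
DONE. 11 tokens: [NUM, ID, STR, ID, RPAREN, ID, MINUS, MINUS, ID, PLUS, ID]

Answer: 11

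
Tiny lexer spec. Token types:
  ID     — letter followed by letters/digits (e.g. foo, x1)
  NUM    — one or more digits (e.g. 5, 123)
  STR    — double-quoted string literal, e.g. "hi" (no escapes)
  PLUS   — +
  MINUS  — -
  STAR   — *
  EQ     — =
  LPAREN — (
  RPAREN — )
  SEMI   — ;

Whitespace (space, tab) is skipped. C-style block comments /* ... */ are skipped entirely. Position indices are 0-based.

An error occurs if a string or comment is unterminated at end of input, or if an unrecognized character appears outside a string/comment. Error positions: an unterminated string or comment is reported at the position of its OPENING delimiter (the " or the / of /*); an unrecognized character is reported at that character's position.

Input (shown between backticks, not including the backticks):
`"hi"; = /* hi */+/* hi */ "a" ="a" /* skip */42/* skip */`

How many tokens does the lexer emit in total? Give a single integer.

pos=0: enter STRING mode
pos=0: emit STR "hi" (now at pos=4)
pos=4: emit SEMI ';'
pos=6: emit EQ '='
pos=8: enter COMMENT mode (saw '/*')
exit COMMENT mode (now at pos=16)
pos=16: emit PLUS '+'
pos=17: enter COMMENT mode (saw '/*')
exit COMMENT mode (now at pos=25)
pos=26: enter STRING mode
pos=26: emit STR "a" (now at pos=29)
pos=30: emit EQ '='
pos=31: enter STRING mode
pos=31: emit STR "a" (now at pos=34)
pos=35: enter COMMENT mode (saw '/*')
exit COMMENT mode (now at pos=45)
pos=45: emit NUM '42' (now at pos=47)
pos=47: enter COMMENT mode (saw '/*')
exit COMMENT mode (now at pos=57)
DONE. 8 tokens: [STR, SEMI, EQ, PLUS, STR, EQ, STR, NUM]

Answer: 8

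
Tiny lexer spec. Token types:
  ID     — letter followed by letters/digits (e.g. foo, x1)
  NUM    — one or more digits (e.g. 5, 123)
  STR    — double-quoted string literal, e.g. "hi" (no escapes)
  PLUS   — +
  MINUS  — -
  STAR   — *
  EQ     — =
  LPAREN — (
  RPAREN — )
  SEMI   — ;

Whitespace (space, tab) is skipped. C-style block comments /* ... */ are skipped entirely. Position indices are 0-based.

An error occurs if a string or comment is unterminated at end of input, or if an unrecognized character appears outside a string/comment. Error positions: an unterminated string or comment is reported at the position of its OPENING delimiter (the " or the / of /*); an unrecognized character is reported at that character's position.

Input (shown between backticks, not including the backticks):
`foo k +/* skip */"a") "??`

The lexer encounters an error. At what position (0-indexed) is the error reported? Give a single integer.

Answer: 22

Derivation:
pos=0: emit ID 'foo' (now at pos=3)
pos=4: emit ID 'k' (now at pos=5)
pos=6: emit PLUS '+'
pos=7: enter COMMENT mode (saw '/*')
exit COMMENT mode (now at pos=17)
pos=17: enter STRING mode
pos=17: emit STR "a" (now at pos=20)
pos=20: emit RPAREN ')'
pos=22: enter STRING mode
pos=22: ERROR — unterminated string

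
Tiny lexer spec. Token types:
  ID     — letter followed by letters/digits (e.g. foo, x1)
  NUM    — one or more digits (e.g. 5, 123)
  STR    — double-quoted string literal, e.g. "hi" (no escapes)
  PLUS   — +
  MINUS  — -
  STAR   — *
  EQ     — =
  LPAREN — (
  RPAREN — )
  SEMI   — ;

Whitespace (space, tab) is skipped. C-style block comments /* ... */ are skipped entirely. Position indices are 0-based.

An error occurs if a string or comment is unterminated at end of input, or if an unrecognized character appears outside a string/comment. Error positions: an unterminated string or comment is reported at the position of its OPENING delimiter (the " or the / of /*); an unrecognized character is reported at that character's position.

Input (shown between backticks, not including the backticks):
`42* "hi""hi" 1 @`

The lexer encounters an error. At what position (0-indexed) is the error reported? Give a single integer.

Answer: 15

Derivation:
pos=0: emit NUM '42' (now at pos=2)
pos=2: emit STAR '*'
pos=4: enter STRING mode
pos=4: emit STR "hi" (now at pos=8)
pos=8: enter STRING mode
pos=8: emit STR "hi" (now at pos=12)
pos=13: emit NUM '1' (now at pos=14)
pos=15: ERROR — unrecognized char '@'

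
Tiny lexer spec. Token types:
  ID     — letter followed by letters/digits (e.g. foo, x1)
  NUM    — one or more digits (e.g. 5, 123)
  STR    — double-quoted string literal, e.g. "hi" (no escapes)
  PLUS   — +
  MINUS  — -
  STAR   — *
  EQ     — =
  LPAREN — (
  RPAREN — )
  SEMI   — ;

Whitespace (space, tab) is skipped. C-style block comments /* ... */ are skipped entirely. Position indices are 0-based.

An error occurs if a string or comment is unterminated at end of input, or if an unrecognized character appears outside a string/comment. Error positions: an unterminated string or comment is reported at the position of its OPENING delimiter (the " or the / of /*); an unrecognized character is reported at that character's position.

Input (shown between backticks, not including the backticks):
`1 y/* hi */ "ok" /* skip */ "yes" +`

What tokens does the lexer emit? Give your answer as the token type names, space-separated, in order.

pos=0: emit NUM '1' (now at pos=1)
pos=2: emit ID 'y' (now at pos=3)
pos=3: enter COMMENT mode (saw '/*')
exit COMMENT mode (now at pos=11)
pos=12: enter STRING mode
pos=12: emit STR "ok" (now at pos=16)
pos=17: enter COMMENT mode (saw '/*')
exit COMMENT mode (now at pos=27)
pos=28: enter STRING mode
pos=28: emit STR "yes" (now at pos=33)
pos=34: emit PLUS '+'
DONE. 5 tokens: [NUM, ID, STR, STR, PLUS]

Answer: NUM ID STR STR PLUS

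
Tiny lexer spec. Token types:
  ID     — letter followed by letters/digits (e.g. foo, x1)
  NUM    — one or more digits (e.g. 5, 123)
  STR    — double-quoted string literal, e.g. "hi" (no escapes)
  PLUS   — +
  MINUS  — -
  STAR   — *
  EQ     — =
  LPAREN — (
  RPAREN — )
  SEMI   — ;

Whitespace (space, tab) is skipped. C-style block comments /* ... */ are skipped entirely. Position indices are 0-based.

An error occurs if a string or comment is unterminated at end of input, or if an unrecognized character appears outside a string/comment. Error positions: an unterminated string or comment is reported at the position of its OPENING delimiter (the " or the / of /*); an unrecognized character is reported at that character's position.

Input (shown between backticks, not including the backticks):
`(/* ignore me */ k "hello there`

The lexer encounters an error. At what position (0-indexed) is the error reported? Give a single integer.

Answer: 19

Derivation:
pos=0: emit LPAREN '('
pos=1: enter COMMENT mode (saw '/*')
exit COMMENT mode (now at pos=16)
pos=17: emit ID 'k' (now at pos=18)
pos=19: enter STRING mode
pos=19: ERROR — unterminated string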